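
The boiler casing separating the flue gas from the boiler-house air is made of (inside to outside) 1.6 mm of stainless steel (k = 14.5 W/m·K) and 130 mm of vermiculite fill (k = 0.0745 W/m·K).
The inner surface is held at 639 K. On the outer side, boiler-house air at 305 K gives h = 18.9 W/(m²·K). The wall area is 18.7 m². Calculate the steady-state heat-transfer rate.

Q ≈ 3470 W

Thermal resistances in series:
R_stainless steel = L/(kA) = 0.0016/(14.5×18.7) = 5.901×10^-6 K/W
R_vermiculite fill = L/(kA) = 0.13/(0.0745×18.7) = 0.09331 K/W
R_outer film = 1/(h_o·A) = 1/(18.9×18.7) = 0.002829 K/W
R_total = 0.09615 K/W
Q = ΔT / R_total = 334 / 0.09615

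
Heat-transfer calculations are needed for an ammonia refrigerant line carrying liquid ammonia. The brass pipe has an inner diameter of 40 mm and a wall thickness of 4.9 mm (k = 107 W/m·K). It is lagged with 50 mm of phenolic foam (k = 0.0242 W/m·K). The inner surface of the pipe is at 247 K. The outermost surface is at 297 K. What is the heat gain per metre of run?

Treating each annulus and film as a series resistance:
R_brass pipe wall = ln(24.9/20)/(2π×107×1) = 3.259×10^-4 K/W
R_phenolic foam = ln(74.9/24.9)/(2π×0.0242×1) = 7.243 K/W
R_total = 7.243 K/W
Q = ΔT/R_total = 50/7.243

q′ ≈ 6.9 W/m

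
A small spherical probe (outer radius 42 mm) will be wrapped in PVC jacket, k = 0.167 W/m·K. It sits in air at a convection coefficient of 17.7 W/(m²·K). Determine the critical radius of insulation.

r_cr ≈ 18.9 mm

For a sphere r_cr = 2k/h = 2×0.167/17.7
r_cr = 18.9 mm; since the bare radius (42 mm) is above r_cr, any added insulation will reduce heat loss.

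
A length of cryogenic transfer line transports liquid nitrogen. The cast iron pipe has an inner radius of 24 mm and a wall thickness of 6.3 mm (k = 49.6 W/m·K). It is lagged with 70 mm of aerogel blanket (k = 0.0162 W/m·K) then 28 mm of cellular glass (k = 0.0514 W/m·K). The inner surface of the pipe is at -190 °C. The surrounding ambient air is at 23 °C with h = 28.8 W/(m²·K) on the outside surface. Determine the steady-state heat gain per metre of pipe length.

Per-layer cylindrical resistances, series-summed:
R_cast iron pipe wall = ln(30.3/24)/(2π×49.6×1) = 7.479×10^-4 K/W
R_aerogel blanket = ln(100.3/30.3)/(2π×0.0162×1) = 11.76 K/W
R_cellular glass = ln(128.3/100.3)/(2π×0.0514×1) = 0.7624 K/W
R_outer film = 1/(h_o·2πr_oL) = 1/(28.8×2π×0.1283×1) = 0.04307 K/W
R_total = 12.57 K/W
Q = ΔT/R_total = 213/12.57

q′ ≈ 17 W/m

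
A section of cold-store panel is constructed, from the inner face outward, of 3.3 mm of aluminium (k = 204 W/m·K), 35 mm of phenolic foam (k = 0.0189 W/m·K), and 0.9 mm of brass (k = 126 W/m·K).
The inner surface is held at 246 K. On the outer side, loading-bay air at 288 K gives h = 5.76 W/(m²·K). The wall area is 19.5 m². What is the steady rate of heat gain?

Thermal resistances in series:
R_aluminium = L/(kA) = 0.0033/(204×19.5) = 8.296×10^-7 K/W
R_phenolic foam = L/(kA) = 0.035/(0.0189×19.5) = 0.09497 K/W
R_brass = L/(kA) = 0.0009/(126×19.5) = 3.663×10^-7 K/W
R_outer film = 1/(h_o·A) = 1/(5.76×19.5) = 0.008903 K/W
R_total = 0.1039 K/W
Q = ΔT / R_total = 42 / 0.1039

Q ≈ 404 W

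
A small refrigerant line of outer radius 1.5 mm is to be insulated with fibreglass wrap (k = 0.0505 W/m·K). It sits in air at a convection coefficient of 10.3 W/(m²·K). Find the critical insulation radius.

For a cylinder r_cr = k/h = 0.0505/10.3
r_cr = 4.9 mm; since the bare radius (1.5 mm) is below r_cr, adding a thin layer of insulation will *increase* heat loss.

r_cr ≈ 4.9 mm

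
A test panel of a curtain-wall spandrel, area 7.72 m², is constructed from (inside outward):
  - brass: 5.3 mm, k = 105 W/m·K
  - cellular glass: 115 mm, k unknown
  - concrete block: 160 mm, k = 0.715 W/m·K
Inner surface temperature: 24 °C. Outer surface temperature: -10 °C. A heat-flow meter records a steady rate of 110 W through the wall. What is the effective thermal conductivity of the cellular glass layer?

k ≈ 0.0532 W/(m·K)

Thermal resistances in series:
R_brass = L/(kA) = 0.0053/(105×7.72) = 6.538×10^-6 K/W
R_concrete block = L/(kA) = 0.16/(0.715×7.72) = 0.02899 K/W
Sum of known resistances R_other = 0.02899 K/W
Total R = ΔT/Q = 34/110 = 0.3091 K/W
R_cellular glass = R_total − R_other = 0.2801 K/W
k = L/(R·A) = 0.115/(0.2801×7.72)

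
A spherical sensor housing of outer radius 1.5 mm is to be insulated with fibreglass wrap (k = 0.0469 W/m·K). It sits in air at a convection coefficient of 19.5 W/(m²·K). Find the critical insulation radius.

r_cr ≈ 4.81 mm

For a sphere r_cr = 2k/h = 2×0.0469/19.5
r_cr = 4.81 mm; since the bare radius (1.5 mm) is below r_cr, adding a thin layer of insulation will *increase* heat loss.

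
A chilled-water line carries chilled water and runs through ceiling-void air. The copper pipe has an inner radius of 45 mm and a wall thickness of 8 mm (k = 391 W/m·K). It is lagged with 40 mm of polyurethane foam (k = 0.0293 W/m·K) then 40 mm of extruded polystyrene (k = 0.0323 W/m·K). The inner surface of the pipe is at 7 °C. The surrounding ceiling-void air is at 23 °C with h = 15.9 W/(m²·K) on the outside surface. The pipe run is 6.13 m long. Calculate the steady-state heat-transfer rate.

Cylindrical conduction, so R = ln(r₂/r₁)/(2πkL) per layer, in series:
R_copper pipe wall = ln(53/45)/(2π×391×6.13) = 1.087×10^-5 K/W
R_polyurethane foam = ln(93/53)/(2π×0.0293×6.13) = 0.4983 K/W
R_extruded polystyrene = ln(133/93)/(2π×0.0323×6.13) = 0.2876 K/W
R_outer film = 1/(h_o·2πr_oL) = 1/(15.9×2π×0.133×6.13) = 0.01228 K/W
R_total = 0.7981 K/W
Q = ΔT/R_total = 16/0.7981

Q ≈ 20 W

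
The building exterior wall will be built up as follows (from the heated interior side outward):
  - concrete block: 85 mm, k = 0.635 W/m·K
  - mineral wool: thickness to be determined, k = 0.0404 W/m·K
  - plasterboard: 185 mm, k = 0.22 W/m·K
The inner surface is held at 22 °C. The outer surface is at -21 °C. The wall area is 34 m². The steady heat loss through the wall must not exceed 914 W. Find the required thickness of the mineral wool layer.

Series thermal resistances:
R_concrete block = L/(kA) = 0.085/(0.635×34) = 0.003937 K/W
R_plasterboard = L/(kA) = 0.185/(0.22×34) = 0.02473 K/W
Sum of the known resistances R_other = 0.02867 K/W
Required total resistance R_tot = ΔT/Q_allow = 43/914 = 0.04705 K/W
R_mineral wool = R_tot − R_other = 0.01838 K/W
L = R·k·A = 0.01838×0.0404×34

L ≈ 25.2 mm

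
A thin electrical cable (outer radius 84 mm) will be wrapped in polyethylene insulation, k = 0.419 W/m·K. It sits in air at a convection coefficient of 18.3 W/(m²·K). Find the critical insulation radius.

r_cr ≈ 22.9 mm

For a cylinder r_cr = k/h = 0.419/18.3
r_cr = 22.9 mm; since the bare radius (84 mm) is above r_cr, any added insulation will reduce heat loss.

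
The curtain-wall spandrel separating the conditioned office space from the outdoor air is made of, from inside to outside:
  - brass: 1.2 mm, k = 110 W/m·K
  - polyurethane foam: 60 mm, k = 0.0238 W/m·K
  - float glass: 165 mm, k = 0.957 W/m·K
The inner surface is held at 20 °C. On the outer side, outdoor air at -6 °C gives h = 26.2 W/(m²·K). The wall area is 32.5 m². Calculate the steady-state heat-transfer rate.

Q ≈ 309 W

Model the wall as resistances in series:
R_brass = L/(kA) = 0.0012/(110×32.5) = 3.357×10^-7 K/W
R_polyurethane foam = L/(kA) = 0.06/(0.0238×32.5) = 0.07757 K/W
R_float glass = L/(kA) = 0.165/(0.957×32.5) = 0.005305 K/W
R_outer film = 1/(h_o·A) = 1/(26.2×32.5) = 0.001174 K/W
R_total = 0.08405 K/W
Q = ΔT / R_total = 26 / 0.08405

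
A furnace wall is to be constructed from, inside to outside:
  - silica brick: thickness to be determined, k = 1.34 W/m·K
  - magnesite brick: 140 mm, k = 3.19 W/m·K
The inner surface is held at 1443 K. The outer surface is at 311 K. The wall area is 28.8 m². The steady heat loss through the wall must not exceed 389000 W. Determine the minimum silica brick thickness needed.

L ≈ 53.5 mm

Using the resistance-network approach (series):
R_magnesite brick = L/(kA) = 0.14/(3.19×28.8) = 0.001524 K/W
Sum of the known resistances R_other = 0.001524 K/W
Required total resistance R_tot = ΔT/Q_allow = 1132/389000 = 0.00291 K/W
R_silica brick = R_tot − R_other = 0.001386 K/W
L = R·k·A = 0.001386×1.34×28.8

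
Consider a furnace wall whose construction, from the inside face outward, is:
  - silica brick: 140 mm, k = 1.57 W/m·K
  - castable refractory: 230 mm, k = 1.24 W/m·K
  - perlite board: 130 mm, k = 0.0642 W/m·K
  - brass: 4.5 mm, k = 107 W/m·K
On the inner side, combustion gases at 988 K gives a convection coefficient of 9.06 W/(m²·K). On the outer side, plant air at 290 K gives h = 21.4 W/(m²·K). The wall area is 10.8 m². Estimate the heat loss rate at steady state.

Q ≈ 3070 W

Model the wall as resistances in series:
R_inner film = 1/(h_i·A) = 1/(9.06×10.8) = 0.01022 K/W
R_silica brick = L/(kA) = 0.14/(1.57×10.8) = 0.008257 K/W
R_castable refractory = L/(kA) = 0.23/(1.24×10.8) = 0.01717 K/W
R_perlite board = L/(kA) = 0.13/(0.0642×10.8) = 0.1875 K/W
R_brass = L/(kA) = 0.0045/(107×10.8) = 3.894×10^-6 K/W
R_outer film = 1/(h_o·A) = 1/(21.4×10.8) = 0.004327 K/W
R_total = 0.2275 K/W
Q = ΔT / R_total = 698 / 0.2275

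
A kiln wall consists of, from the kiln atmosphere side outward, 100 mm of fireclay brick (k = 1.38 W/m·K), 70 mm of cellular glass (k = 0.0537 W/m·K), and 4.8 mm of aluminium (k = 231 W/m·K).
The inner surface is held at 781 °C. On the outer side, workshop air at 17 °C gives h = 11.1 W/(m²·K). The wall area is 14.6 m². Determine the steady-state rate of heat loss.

Series thermal resistances:
R_fireclay brick = L/(kA) = 0.1/(1.38×14.6) = 0.004963 K/W
R_cellular glass = L/(kA) = 0.07/(0.0537×14.6) = 0.08928 K/W
R_aluminium = L/(kA) = 0.0048/(231×14.6) = 1.423×10^-6 K/W
R_outer film = 1/(h_o·A) = 1/(11.1×14.6) = 0.006171 K/W
R_total = 0.1004 K/W
Q = ΔT / R_total = 764 / 0.1004

Q ≈ 7610 W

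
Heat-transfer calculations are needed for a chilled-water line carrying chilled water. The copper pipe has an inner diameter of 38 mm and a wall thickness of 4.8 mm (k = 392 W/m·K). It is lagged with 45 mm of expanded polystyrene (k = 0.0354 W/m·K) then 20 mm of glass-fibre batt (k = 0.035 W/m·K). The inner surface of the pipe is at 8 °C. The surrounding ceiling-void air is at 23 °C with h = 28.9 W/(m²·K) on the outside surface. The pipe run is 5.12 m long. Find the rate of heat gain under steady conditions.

Q ≈ 12.8 W

Treating each annulus and film as a series resistance:
R_copper pipe wall = ln(23.8/19)/(2π×392×5.12) = 1.786×10^-5 K/W
R_expanded polystyrene = ln(68.8/23.8)/(2π×0.0354×5.12) = 0.9321 K/W
R_glass-fibre batt = ln(88.8/68.8)/(2π×0.035×5.12) = 0.2266 K/W
R_outer film = 1/(h_o·2πr_oL) = 1/(28.9×2π×0.0888×5.12) = 0.01211 K/W
R_total = 1.171 K/W
Q = ΔT/R_total = 15/1.171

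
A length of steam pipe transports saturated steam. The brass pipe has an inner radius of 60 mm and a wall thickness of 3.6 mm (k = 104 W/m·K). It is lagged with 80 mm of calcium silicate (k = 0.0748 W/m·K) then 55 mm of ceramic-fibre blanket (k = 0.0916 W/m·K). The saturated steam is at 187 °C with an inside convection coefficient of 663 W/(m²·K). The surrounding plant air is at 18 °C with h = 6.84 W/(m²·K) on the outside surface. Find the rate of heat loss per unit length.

Treating each annulus and film as a series resistance:
R_inner film = 1/(h_i·2πr₁L) = 1/(663×2π×0.06×1) = 0.004001 K/W
R_brass pipe wall = ln(63.6/60)/(2π×104×1) = 8.917×10^-5 K/W
R_calcium silicate = ln(143.6/63.6)/(2π×0.0748×1) = 1.733 K/W
R_ceramic-fibre blanket = ln(198.6/143.6)/(2π×0.0916×1) = 0.5634 K/W
R_outer film = 1/(h_o·2πr_oL) = 1/(6.84×2π×0.1986×1) = 0.1172 K/W
R_total = 2.418 K/W
Q = ΔT/R_total = 169/2.418

q′ ≈ 69.9 W/m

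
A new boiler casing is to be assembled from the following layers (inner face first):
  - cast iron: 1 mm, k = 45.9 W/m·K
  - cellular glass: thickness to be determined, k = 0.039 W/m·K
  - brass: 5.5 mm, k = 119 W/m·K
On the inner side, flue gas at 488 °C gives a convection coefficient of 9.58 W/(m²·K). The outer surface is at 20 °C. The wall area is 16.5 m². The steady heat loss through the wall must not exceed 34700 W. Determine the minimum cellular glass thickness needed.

L ≈ 4.61 mm

Model the wall as resistances in series:
R_inner film = 1/(h_i·A) = 1/(9.58×16.5) = 0.006326 K/W
R_cast iron = L/(kA) = 0.001/(45.9×16.5) = 1.32×10^-6 K/W
R_brass = L/(kA) = 0.0055/(119×16.5) = 2.801×10^-6 K/W
Sum of the known resistances R_other = 0.00633 K/W
Required total resistance R_tot = ΔT/Q_allow = 468/34700 = 0.01349 K/W
R_cellular glass = R_tot − R_other = 0.007157 K/W
L = R·k·A = 0.007157×0.039×16.5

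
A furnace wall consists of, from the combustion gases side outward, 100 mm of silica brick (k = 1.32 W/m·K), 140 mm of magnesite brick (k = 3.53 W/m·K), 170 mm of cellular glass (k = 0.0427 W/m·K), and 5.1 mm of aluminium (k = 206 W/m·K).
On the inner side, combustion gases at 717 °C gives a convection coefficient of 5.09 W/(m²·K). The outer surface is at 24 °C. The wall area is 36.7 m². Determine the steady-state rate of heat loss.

Model the wall as resistances in series:
R_inner film = 1/(h_i·A) = 1/(5.09×36.7) = 0.005353 K/W
R_silica brick = L/(kA) = 0.1/(1.32×36.7) = 0.002064 K/W
R_magnesite brick = L/(kA) = 0.14/(3.53×36.7) = 0.001081 K/W
R_cellular glass = L/(kA) = 0.17/(0.0427×36.7) = 0.1085 K/W
R_aluminium = L/(kA) = 0.0051/(206×36.7) = 6.746×10^-7 K/W
R_total = 0.117 K/W
Q = ΔT / R_total = 693 / 0.117

Q ≈ 5920 W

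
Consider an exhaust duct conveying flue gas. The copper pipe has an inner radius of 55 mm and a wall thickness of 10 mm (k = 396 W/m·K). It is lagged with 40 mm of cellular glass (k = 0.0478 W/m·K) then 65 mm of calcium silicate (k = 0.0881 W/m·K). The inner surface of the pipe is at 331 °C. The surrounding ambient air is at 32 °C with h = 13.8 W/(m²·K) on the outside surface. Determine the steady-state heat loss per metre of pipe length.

Radial resistances (cylindrical: R_cond = ln(r_o/r_i)/(2πkL), R_conv = 1/(h·2πrL)):
R_copper pipe wall = ln(65/55)/(2π×396×1) = 6.714×10^-5 K/W
R_cellular glass = ln(105/65)/(2π×0.0478×1) = 1.597 K/W
R_calcium silicate = ln(170/105)/(2π×0.0881×1) = 0.8705 K/W
R_outer film = 1/(h_o·2πr_oL) = 1/(13.8×2π×0.17×1) = 0.06784 K/W
R_total = 2.535 K/W
Q = ΔT/R_total = 299/2.535

q′ ≈ 118 W/m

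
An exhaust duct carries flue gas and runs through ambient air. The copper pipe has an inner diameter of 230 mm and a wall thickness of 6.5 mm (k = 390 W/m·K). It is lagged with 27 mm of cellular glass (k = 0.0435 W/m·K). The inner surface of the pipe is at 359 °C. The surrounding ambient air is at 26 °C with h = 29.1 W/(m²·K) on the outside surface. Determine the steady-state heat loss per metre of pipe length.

q′ ≈ 432 W/m

Treating each annulus and film as a series resistance:
R_copper pipe wall = ln(121.5/115)/(2π×390×1) = 2.244×10^-5 K/W
R_cellular glass = ln(148.5/121.5)/(2π×0.0435×1) = 0.7342 K/W
R_outer film = 1/(h_o·2πr_oL) = 1/(29.1×2π×0.1485×1) = 0.03683 K/W
R_total = 0.7711 K/W
Q = ΔT/R_total = 333/0.7711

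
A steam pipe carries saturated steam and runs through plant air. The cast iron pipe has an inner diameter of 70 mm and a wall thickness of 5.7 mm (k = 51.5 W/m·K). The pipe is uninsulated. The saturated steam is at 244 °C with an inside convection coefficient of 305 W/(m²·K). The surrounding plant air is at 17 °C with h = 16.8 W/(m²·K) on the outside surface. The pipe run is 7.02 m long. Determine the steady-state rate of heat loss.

Cylindrical conduction, so R = ln(r₂/r₁)/(2πkL) per layer, in series:
R_inner film = 1/(h_i·2πr₁L) = 1/(305×2π×0.035×7.02) = 0.002124 K/W
R_cast iron pipe wall = ln(40.7/35)/(2π×51.5×7.02) = 6.642×10^-5 K/W
R_outer film = 1/(h_o·2πr_oL) = 1/(16.8×2π×0.0407×7.02) = 0.03316 K/W
R_total = 0.03535 K/W
Q = ΔT/R_total = 227/0.03535

Q ≈ 6420 W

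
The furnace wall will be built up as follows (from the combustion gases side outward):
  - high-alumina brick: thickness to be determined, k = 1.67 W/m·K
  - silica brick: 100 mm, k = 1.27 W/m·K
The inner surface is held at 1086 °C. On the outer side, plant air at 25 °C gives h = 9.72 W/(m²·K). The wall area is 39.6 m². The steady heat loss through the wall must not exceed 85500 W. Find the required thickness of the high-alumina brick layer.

L ≈ 517 mm

Thermal resistances in series:
R_silica brick = L/(kA) = 0.1/(1.27×39.6) = 0.001988 K/W
R_outer film = 1/(h_o·A) = 1/(9.72×39.6) = 0.002598 K/W
Sum of the known resistances R_other = 0.004586 K/W
Required total resistance R_tot = ΔT/Q_allow = 1061/85500 = 0.01241 K/W
R_high-alumina brick = R_tot − R_other = 0.007823 K/W
L = R·k·A = 0.007823×1.67×39.6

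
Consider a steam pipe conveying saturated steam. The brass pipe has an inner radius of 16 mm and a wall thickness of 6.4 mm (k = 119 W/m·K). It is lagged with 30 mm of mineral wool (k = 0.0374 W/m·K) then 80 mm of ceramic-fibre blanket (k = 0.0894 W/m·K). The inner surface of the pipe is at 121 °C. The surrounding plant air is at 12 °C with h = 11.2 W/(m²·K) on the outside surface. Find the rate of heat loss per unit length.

q′ ≈ 20.3 W/m

Per-layer cylindrical resistances, series-summed:
R_brass pipe wall = ln(22.4/16)/(2π×119×1) = 4.5×10^-4 K/W
R_mineral wool = ln(52.4/22.4)/(2π×0.0374×1) = 3.617 K/W
R_ceramic-fibre blanket = ln(132.4/52.4)/(2π×0.0894×1) = 1.65 K/W
R_outer film = 1/(h_o·2πr_oL) = 1/(11.2×2π×0.1324×1) = 0.1073 K/W
R_total = 5.374 K/W
Q = ΔT/R_total = 109/5.374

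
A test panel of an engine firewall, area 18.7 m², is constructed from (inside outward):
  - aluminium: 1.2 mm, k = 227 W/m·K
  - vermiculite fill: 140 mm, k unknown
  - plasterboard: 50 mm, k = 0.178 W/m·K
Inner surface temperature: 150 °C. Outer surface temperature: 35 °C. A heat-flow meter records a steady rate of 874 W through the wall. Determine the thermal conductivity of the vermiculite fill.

Using the resistance-network approach (series):
R_aluminium = L/(kA) = 0.0012/(227×18.7) = 2.827×10^-7 K/W
R_plasterboard = L/(kA) = 0.05/(0.178×18.7) = 0.01502 K/W
Sum of known resistances R_other = 0.01502 K/W
Total R = ΔT/Q = 115/874 = 0.1316 K/W
R_vermiculite fill = R_total − R_other = 0.1166 K/W
k = L/(R·A) = 0.14/(0.1166×18.7)

k ≈ 0.0642 W/(m·K)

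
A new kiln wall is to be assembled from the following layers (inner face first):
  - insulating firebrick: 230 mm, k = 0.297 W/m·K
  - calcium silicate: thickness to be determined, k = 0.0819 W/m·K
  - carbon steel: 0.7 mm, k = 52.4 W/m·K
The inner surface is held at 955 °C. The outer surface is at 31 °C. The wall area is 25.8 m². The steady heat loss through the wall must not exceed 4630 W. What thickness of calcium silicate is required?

L ≈ 358 mm

Treating each layer as a thermal resistance in series:
R_insulating firebrick = L/(kA) = 0.23/(0.297×25.8) = 0.03002 K/W
R_carbon steel = L/(kA) = 0.0007/(52.4×25.8) = 5.178×10^-7 K/W
Sum of the known resistances R_other = 0.03002 K/W
Required total resistance R_tot = ΔT/Q_allow = 924/4630 = 0.1996 K/W
R_calcium silicate = R_tot − R_other = 0.1696 K/W
L = R·k·A = 0.1696×0.0819×25.8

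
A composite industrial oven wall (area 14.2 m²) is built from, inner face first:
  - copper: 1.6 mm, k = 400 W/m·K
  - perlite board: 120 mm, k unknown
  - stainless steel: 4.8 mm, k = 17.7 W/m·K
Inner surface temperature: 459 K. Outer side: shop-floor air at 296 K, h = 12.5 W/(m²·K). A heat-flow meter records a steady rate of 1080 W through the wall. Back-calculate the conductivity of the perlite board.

k ≈ 0.0582 W/(m·K)

Using the resistance-network approach (series):
R_copper = L/(kA) = 0.0016/(400×14.2) = 2.817×10^-7 K/W
R_stainless steel = L/(kA) = 0.0048/(17.7×14.2) = 1.91×10^-5 K/W
R_outer film = 1/(h_o·A) = 1/(12.5×14.2) = 0.005634 K/W
Sum of known resistances R_other = 0.005653 K/W
Total R = ΔT/Q = 163/1080 = 0.1509 K/W
R_perlite board = R_total − R_other = 0.1453 K/W
k = L/(R·A) = 0.12/(0.1453×14.2)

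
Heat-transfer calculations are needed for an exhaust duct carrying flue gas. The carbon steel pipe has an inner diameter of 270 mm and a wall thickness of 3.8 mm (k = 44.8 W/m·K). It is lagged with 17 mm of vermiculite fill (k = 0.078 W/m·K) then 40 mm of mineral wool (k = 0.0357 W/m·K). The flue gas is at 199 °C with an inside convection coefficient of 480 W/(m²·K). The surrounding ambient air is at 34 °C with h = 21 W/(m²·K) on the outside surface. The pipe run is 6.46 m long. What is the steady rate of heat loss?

Q ≈ 823 W

Per-layer cylindrical resistances, series-summed:
R_inner film = 1/(h_i·2πr₁L) = 1/(480×2π×0.135×6.46) = 3.802×10^-4 K/W
R_carbon steel pipe wall = ln(138.8/135)/(2π×44.8×6.46) = 1.527×10^-5 K/W
R_vermiculite fill = ln(155.8/138.8)/(2π×0.078×6.46) = 0.03649 K/W
R_mineral wool = ln(195.8/155.8)/(2π×0.0357×6.46) = 0.1577 K/W
R_outer film = 1/(h_o·2πr_oL) = 1/(21×2π×0.1958×6.46) = 0.005992 K/W
R_total = 0.2006 K/W
Q = ΔT/R_total = 165/0.2006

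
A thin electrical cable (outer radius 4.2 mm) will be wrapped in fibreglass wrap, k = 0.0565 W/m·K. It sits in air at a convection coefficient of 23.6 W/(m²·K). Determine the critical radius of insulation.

r_cr ≈ 2.39 mm

For a cylinder r_cr = k/h = 0.0565/23.6
r_cr = 2.39 mm; since the bare radius (4.2 mm) is above r_cr, any added insulation will reduce heat loss.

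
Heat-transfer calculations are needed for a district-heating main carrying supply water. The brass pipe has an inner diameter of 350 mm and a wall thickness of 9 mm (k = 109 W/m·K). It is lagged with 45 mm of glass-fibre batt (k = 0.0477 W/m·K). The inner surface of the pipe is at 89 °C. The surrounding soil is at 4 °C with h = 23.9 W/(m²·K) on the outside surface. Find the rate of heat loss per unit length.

q′ ≈ 112 W/m

Per-layer cylindrical resistances, series-summed:
R_brass pipe wall = ln(184/175)/(2π×109×1) = 7.323×10^-5 K/W
R_glass-fibre batt = ln(229/184)/(2π×0.0477×1) = 0.73 K/W
R_outer film = 1/(h_o·2πr_oL) = 1/(23.9×2π×0.229×1) = 0.02908 K/W
R_total = 0.7592 K/W
Q = ΔT/R_total = 85/0.7592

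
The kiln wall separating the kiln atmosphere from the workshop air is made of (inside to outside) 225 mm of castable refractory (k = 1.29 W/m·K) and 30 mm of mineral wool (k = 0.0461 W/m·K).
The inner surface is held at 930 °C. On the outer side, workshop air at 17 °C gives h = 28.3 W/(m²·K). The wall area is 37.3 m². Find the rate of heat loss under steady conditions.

Q ≈ 39600 W

Treating each layer as a thermal resistance in series:
R_castable refractory = L/(kA) = 0.225/(1.29×37.3) = 0.004676 K/W
R_mineral wool = L/(kA) = 0.03/(0.0461×37.3) = 0.01745 K/W
R_outer film = 1/(h_o·A) = 1/(28.3×37.3) = 9.473×10^-4 K/W
R_total = 0.02307 K/W
Q = ΔT / R_total = 913 / 0.02307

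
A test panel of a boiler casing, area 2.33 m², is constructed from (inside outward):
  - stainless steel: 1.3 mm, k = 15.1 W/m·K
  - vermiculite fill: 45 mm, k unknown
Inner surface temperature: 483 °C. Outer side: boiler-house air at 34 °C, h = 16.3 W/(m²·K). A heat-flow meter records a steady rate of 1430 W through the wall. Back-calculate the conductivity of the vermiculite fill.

Model the wall as resistances in series:
R_stainless steel = L/(kA) = 0.0013/(15.1×2.33) = 3.695×10^-5 K/W
R_outer film = 1/(h_o·A) = 1/(16.3×2.33) = 0.02633 K/W
Sum of known resistances R_other = 0.02637 K/W
Total R = ΔT/Q = 449/1430 = 0.314 K/W
R_vermiculite fill = R_total − R_other = 0.2876 K/W
k = L/(R·A) = 0.045/(0.2876×2.33)

k ≈ 0.0671 W/(m·K)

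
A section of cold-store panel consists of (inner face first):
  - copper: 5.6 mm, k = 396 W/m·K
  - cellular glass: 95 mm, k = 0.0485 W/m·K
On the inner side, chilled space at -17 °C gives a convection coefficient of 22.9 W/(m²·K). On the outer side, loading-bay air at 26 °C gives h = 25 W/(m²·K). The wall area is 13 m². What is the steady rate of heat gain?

Thermal resistances in series:
R_inner film = 1/(h_i·A) = 1/(22.9×13) = 0.003359 K/W
R_copper = L/(kA) = 0.0056/(396×13) = 1.088×10^-6 K/W
R_cellular glass = L/(kA) = 0.095/(0.0485×13) = 0.1507 K/W
R_outer film = 1/(h_o·A) = 1/(25×13) = 0.003077 K/W
R_total = 0.1571 K/W
Q = ΔT / R_total = 43 / 0.1571

Q ≈ 274 W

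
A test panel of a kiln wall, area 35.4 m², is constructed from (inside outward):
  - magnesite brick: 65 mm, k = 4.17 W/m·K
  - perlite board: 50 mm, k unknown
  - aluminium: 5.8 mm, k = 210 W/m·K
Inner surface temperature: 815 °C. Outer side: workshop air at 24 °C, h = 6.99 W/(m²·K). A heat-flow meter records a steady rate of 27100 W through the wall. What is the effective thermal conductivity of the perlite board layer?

k ≈ 0.0572 W/(m·K)

Treating each layer as a thermal resistance in series:
R_magnesite brick = L/(kA) = 0.065/(4.17×35.4) = 4.403×10^-4 K/W
R_aluminium = L/(kA) = 0.0058/(210×35.4) = 7.802×10^-7 K/W
R_outer film = 1/(h_o·A) = 1/(6.99×35.4) = 0.004041 K/W
Sum of known resistances R_other = 0.004482 K/W
Total R = ΔT/Q = 791/27100 = 0.02919 K/W
R_perlite board = R_total − R_other = 0.02471 K/W
k = L/(R·A) = 0.05/(0.02471×35.4)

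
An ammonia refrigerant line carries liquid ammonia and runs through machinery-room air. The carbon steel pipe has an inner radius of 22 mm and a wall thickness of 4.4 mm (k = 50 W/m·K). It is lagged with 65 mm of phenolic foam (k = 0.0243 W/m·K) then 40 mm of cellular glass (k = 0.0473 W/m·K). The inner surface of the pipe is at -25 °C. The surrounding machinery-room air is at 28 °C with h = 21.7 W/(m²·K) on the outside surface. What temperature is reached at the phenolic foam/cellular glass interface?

Cylindrical conduction, so R = ln(r₂/r₁)/(2πkL) per layer, in series:
R_carbon steel pipe wall = ln(26.4/22)/(2π×50×1) = 5.803×10^-4 K/W
R_phenolic foam = ln(91.4/26.4)/(2π×0.0243×1) = 8.134 K/W
R_cellular glass = ln(131.4/91.4)/(2π×0.0473×1) = 1.221 K/W
R_outer film = 1/(h_o·2πr_oL) = 1/(21.7×2π×0.1314×1) = 0.05582 K/W
R_total = 9.412 K/W
Q = ΔT/R_total = 53/9.412
Q = 5.63 W/m
T_interface = T_inner + Q·ΣR(inner→interface) = -25 + 5.63×8.134

T ≈ 20.8 °C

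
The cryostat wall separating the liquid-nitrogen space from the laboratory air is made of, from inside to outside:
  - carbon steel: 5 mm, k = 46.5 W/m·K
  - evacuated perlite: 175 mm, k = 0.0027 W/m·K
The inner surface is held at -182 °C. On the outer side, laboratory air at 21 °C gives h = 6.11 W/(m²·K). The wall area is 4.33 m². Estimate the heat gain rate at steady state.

Treating each layer as a thermal resistance in series:
R_carbon steel = L/(kA) = 0.005/(46.5×4.33) = 2.483×10^-5 K/W
R_evacuated perlite = L/(kA) = 0.175/(0.0027×4.33) = 14.97 K/W
R_outer film = 1/(h_o·A) = 1/(6.11×4.33) = 0.0378 K/W
R_total = 15.01 K/W
Q = ΔT / R_total = 203 / 15.01

Q ≈ 13.5 W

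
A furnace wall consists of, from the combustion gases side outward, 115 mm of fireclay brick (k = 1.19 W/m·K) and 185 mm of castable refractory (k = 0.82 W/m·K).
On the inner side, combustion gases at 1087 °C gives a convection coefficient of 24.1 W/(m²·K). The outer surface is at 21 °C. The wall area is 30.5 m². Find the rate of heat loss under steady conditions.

Q ≈ 89400 W

Series thermal resistances:
R_inner film = 1/(h_i·A) = 1/(24.1×30.5) = 0.00136 K/W
R_fireclay brick = L/(kA) = 0.115/(1.19×30.5) = 0.003168 K/W
R_castable refractory = L/(kA) = 0.185/(0.82×30.5) = 0.007397 K/W
R_total = 0.01193 K/W
Q = ΔT / R_total = 1066 / 0.01193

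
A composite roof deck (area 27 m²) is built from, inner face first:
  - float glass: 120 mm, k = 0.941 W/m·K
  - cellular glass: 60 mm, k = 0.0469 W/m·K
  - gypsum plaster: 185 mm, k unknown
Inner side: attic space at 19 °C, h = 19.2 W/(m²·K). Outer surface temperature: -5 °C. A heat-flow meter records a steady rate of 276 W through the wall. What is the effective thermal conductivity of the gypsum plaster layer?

Using the resistance-network approach (series):
R_inner film = 1/(h_i·A) = 1/(19.2×27) = 0.001929 K/W
R_float glass = L/(kA) = 0.12/(0.941×27) = 0.004723 K/W
R_cellular glass = L/(kA) = 0.06/(0.0469×27) = 0.04738 K/W
Sum of known resistances R_other = 0.05403 K/W
Total R = ΔT/Q = 24/276 = 0.08696 K/W
R_gypsum plaster = R_total − R_other = 0.03292 K/W
k = L/(R·A) = 0.185/(0.03292×27)

k ≈ 0.208 W/(m·K)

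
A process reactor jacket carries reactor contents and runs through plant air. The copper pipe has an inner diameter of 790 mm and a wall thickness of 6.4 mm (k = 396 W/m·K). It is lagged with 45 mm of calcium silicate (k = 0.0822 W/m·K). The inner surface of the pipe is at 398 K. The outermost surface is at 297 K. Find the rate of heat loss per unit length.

q′ ≈ 491 W/m

Treating each annulus and film as a series resistance:
R_copper pipe wall = ln(401.4/395)/(2π×396×1) = 6.46×10^-6 K/W
R_calcium silicate = ln(446.4/401.4)/(2π×0.0822×1) = 0.2057 K/W
R_total = 0.2057 K/W
Q = ΔT/R_total = 101/0.2057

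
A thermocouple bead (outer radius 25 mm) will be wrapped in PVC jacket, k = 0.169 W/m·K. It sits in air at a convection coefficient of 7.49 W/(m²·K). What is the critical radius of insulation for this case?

r_cr ≈ 45.1 mm

For a sphere r_cr = 2k/h = 2×0.169/7.49
r_cr = 45.1 mm; since the bare radius (25 mm) is below r_cr, adding a thin layer of insulation will *increase* heat loss.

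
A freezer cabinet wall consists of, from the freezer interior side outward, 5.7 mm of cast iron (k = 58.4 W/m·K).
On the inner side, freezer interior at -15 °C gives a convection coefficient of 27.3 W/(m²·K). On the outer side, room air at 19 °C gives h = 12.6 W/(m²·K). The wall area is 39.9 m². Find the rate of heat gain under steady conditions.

Using the resistance-network approach (series):
R_inner film = 1/(h_i·A) = 1/(27.3×39.9) = 9.18×10^-4 K/W
R_cast iron = L/(kA) = 0.0057/(58.4×39.9) = 2.446×10^-6 K/W
R_outer film = 1/(h_o·A) = 1/(12.6×39.9) = 0.001989 K/W
R_total = 0.00291 K/W
Q = ΔT / R_total = 34 / 0.00291

Q ≈ 11700 W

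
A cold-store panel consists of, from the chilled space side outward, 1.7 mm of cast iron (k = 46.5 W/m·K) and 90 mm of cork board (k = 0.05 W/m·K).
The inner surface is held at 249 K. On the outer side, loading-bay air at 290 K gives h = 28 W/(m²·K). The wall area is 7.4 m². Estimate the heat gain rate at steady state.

Treating each layer as a thermal resistance in series:
R_cast iron = L/(kA) = 0.0017/(46.5×7.4) = 4.94×10^-6 K/W
R_cork board = L/(kA) = 0.09/(0.05×7.4) = 0.2432 K/W
R_outer film = 1/(h_o·A) = 1/(28×7.4) = 0.004826 K/W
R_total = 0.2481 K/W
Q = ΔT / R_total = 41 / 0.2481

Q ≈ 165 W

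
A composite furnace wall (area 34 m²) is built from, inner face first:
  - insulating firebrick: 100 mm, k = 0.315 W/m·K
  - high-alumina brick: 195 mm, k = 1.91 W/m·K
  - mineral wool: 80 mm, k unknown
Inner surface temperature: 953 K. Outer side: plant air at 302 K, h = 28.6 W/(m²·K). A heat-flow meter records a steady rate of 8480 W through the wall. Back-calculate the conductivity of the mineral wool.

k ≈ 0.0371 W/(m·K)

Treating each layer as a thermal resistance in series:
R_insulating firebrick = L/(kA) = 0.1/(0.315×34) = 0.009337 K/W
R_high-alumina brick = L/(kA) = 0.195/(1.91×34) = 0.003003 K/W
R_outer film = 1/(h_o·A) = 1/(28.6×34) = 0.001028 K/W
Sum of known resistances R_other = 0.01337 K/W
Total R = ΔT/Q = 651/8480 = 0.07677 K/W
R_mineral wool = R_total − R_other = 0.0634 K/W
k = L/(R·A) = 0.08/(0.0634×34)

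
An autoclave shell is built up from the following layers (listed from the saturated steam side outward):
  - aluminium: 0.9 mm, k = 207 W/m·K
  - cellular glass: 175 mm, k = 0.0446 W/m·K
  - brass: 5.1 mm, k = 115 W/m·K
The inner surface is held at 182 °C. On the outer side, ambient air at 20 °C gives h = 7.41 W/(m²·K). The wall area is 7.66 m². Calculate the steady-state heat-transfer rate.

Using the resistance-network approach (series):
R_aluminium = L/(kA) = 0.0009/(207×7.66) = 5.676×10^-7 K/W
R_cellular glass = L/(kA) = 0.175/(0.0446×7.66) = 0.5122 K/W
R_brass = L/(kA) = 0.0051/(115×7.66) = 5.79×10^-6 K/W
R_outer film = 1/(h_o·A) = 1/(7.41×7.66) = 0.01762 K/W
R_total = 0.5299 K/W
Q = ΔT / R_total = 162 / 0.5299

Q ≈ 306 W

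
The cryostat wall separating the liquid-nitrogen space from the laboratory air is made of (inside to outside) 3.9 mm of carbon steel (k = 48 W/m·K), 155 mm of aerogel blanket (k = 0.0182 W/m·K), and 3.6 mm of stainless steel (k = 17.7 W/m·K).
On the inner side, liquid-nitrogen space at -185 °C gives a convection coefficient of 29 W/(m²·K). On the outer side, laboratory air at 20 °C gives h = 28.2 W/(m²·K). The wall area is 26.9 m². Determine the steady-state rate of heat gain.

Using the resistance-network approach (series):
R_inner film = 1/(h_i·A) = 1/(29×26.9) = 0.001282 K/W
R_carbon steel = L/(kA) = 0.0039/(48×26.9) = 3.02×10^-6 K/W
R_aerogel blanket = L/(kA) = 0.155/(0.0182×26.9) = 0.3166 K/W
R_stainless steel = L/(kA) = 0.0036/(17.7×26.9) = 7.561×10^-6 K/W
R_outer film = 1/(h_o·A) = 1/(28.2×26.9) = 0.001318 K/W
R_total = 0.3192 K/W
Q = ΔT / R_total = 205 / 0.3192

Q ≈ 642 W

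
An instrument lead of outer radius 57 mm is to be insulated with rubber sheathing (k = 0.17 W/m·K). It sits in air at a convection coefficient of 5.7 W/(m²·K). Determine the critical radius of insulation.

For a cylinder r_cr = k/h = 0.17/5.7
r_cr = 29.8 mm; since the bare radius (57 mm) is above r_cr, any added insulation will reduce heat loss.

r_cr ≈ 29.8 mm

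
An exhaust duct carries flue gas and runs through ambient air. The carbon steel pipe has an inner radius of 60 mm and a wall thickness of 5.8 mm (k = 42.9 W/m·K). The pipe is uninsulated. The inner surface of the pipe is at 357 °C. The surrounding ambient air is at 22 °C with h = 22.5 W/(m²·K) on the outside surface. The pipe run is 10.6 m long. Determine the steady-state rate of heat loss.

Cylindrical conduction, so R = ln(r₂/r₁)/(2πkL) per layer, in series:
R_carbon steel pipe wall = ln(65.8/60)/(2π×42.9×10.6) = 3.23×10^-5 K/W
R_outer film = 1/(h_o·2πr_oL) = 1/(22.5×2π×0.0658×10.6) = 0.01014 K/W
R_total = 0.01017 K/W
Q = ΔT/R_total = 335/0.01017

Q ≈ 32900 W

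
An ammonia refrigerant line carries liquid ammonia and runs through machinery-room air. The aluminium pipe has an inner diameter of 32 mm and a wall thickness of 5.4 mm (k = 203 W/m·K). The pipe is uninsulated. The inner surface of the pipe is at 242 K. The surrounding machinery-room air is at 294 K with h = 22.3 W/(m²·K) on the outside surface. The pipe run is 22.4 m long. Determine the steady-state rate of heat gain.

Treating each annulus and film as a series resistance:
R_aluminium pipe wall = ln(21.4/16)/(2π×203×22.4) = 1.018×10^-5 K/W
R_outer film = 1/(h_o·2πr_oL) = 1/(22.3×2π×0.0214×22.4) = 0.01489 K/W
R_total = 0.0149 K/W
Q = ΔT/R_total = 52/0.0149

Q ≈ 3490 W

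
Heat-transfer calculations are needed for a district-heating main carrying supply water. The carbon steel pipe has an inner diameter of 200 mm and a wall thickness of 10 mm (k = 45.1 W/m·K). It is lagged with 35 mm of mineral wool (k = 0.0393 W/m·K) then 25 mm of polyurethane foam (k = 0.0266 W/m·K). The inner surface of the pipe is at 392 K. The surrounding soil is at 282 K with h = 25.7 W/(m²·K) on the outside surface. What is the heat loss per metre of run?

For a radial system each layer contributes R = ln(r_out/r_in)/(2πkL); films add R = 1/(hA).
R_carbon steel pipe wall = ln(110/100)/(2π×45.1×1) = 3.363×10^-4 K/W
R_mineral wool = ln(145/110)/(2π×0.0393×1) = 1.119 K/W
R_polyurethane foam = ln(170/145)/(2π×0.0266×1) = 0.9517 K/W
R_outer film = 1/(h_o·2πr_oL) = 1/(25.7×2π×0.17×1) = 0.03643 K/W
R_total = 2.107 K/W
Q = ΔT/R_total = 110/2.107

q′ ≈ 52.2 W/m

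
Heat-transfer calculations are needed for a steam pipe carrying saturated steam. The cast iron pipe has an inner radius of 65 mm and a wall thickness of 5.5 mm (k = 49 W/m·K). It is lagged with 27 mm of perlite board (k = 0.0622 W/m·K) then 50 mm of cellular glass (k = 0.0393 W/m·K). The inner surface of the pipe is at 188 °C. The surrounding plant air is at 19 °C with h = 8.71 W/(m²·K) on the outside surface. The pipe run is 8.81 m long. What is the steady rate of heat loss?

Cylindrical conduction, so R = ln(r₂/r₁)/(2πkL) per layer, in series:
R_cast iron pipe wall = ln(70.5/65)/(2π×49×8.81) = 2.995×10^-5 K/W
R_perlite board = ln(97.5/70.5)/(2π×0.0622×8.81) = 0.09417 K/W
R_cellular glass = ln(147.5/97.5)/(2π×0.0393×8.81) = 0.1903 K/W
R_outer film = 1/(h_o·2πr_oL) = 1/(8.71×2π×0.1475×8.81) = 0.01406 K/W
R_total = 0.2986 K/W
Q = ΔT/R_total = 169/0.2986

Q ≈ 566 W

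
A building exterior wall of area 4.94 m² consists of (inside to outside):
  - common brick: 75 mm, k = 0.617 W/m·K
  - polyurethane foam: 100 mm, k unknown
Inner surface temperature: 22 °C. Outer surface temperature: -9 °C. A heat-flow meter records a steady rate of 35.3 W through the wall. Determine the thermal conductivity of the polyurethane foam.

k ≈ 0.0237 W/(m·K)

Using the resistance-network approach (series):
R_common brick = L/(kA) = 0.075/(0.617×4.94) = 0.02461 K/W
Sum of known resistances R_other = 0.02461 K/W
Total R = ΔT/Q = 31/35.3 = 0.8782 K/W
R_polyurethane foam = R_total − R_other = 0.8536 K/W
k = L/(R·A) = 0.1/(0.8536×4.94)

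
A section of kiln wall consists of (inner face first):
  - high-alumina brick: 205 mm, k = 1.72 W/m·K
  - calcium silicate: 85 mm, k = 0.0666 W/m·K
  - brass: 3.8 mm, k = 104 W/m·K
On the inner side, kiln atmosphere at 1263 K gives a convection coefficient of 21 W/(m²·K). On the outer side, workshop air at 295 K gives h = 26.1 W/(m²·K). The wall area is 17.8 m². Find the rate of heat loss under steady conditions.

Q ≈ 11600 W

Model the wall as resistances in series:
R_inner film = 1/(h_i·A) = 1/(21×17.8) = 0.002675 K/W
R_high-alumina brick = L/(kA) = 0.205/(1.72×17.8) = 0.006696 K/W
R_calcium silicate = L/(kA) = 0.085/(0.0666×17.8) = 0.0717 K/W
R_brass = L/(kA) = 0.0038/(104×17.8) = 2.053×10^-6 K/W
R_outer film = 1/(h_o·A) = 1/(26.1×17.8) = 0.002152 K/W
R_total = 0.08323 K/W
Q = ΔT / R_total = 968 / 0.08323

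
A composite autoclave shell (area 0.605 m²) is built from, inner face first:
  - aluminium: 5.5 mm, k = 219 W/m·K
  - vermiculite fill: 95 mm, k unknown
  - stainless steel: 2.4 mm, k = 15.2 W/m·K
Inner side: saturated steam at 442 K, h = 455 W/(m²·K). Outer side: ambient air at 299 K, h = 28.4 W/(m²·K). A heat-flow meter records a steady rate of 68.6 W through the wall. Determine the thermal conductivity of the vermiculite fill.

k ≈ 0.0776 W/(m·K)

Thermal resistances in series:
R_inner film = 1/(h_i·A) = 1/(455×0.605) = 0.003633 K/W
R_aluminium = L/(kA) = 0.0055/(219×0.605) = 4.151×10^-5 K/W
R_stainless steel = L/(kA) = 0.0024/(15.2×0.605) = 2.61×10^-4 K/W
R_outer film = 1/(h_o·A) = 1/(28.4×0.605) = 0.0582 K/W
Sum of known resistances R_other = 0.06214 K/W
Total R = ΔT/Q = 143/68.6 = 2.085 K/W
R_vermiculite fill = R_total − R_other = 2.022 K/W
k = L/(R·A) = 0.095/(2.022×0.605)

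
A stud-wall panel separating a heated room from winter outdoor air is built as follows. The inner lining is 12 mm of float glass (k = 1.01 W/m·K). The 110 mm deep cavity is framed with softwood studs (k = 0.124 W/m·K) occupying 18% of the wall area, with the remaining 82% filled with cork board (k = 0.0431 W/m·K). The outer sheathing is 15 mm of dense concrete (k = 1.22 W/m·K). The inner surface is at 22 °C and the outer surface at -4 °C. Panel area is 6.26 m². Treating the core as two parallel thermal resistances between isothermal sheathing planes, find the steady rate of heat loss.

Sheathing layers in series; stud and cavity paths in parallel between them.
R_inner = 0.012/(1.01×6.26) = 0.001898 K/W
R_stud  = 0.11/(0.124×0.18×6.26) = 0.7873 K/W
R_cav   = 0.11/(0.0431×0.82×6.26) = 0.4972 K/W
1/R_core = 1/R_stud + 1/R_cav → R_core = 0.3047 K/W
R_outer = 0.015/(1.22×6.26) = 0.001964 K/W
R_total = 0.3086 K/W
Q = ΔT/R_total = 26/0.3086

Q ≈ 84.3 W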